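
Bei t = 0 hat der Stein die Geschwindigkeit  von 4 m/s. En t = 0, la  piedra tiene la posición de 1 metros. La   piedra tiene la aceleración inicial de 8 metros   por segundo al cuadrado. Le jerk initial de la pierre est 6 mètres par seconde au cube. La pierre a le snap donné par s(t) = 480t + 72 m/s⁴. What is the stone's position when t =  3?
Starting from snap s(t) = 480·t + 72, we take 4 antiderivatives. The antiderivative of snap, with j(0) = 6, gives jerk: j(t) = 240·t^2 + 72·t + 6. Finding the antiderivative of j(t) and using a(0) = 8: a(t) = 80·t^3 + 36·t^2 + 6·t + 8. Integrating acceleration and using the initial condition v(0) = 4, we get v(t) = 20·t^4 + 12·t^3 + 3·t^2 + 8·t + 4. Taking ∫v(t)dt and applying x(0) = 1, we find x(t) = 4·t^5 + 3·t^4 + t^3 + 4·t^2 + 4·t + 1. Using x(t) = 4·t^5 + 3·t^4 + t^3 + 4·t^2 + 4·t + 1 and substituting t = 3, we find x = 1291.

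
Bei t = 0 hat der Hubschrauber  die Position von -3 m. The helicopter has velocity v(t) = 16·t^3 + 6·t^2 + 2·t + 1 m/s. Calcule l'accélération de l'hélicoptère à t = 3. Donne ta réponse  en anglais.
We must differentiate our velocity equation v(t) = 16·t^3 + 6·t^2 + 2·t + 1 1 time. Taking d/dt of v(t), we find a(t) = 48·t^2 + 12·t + 2. From the given acceleration equation a(t) = 48·t^2 + 12·t + 2, we substitute t = 3 to get a = 470.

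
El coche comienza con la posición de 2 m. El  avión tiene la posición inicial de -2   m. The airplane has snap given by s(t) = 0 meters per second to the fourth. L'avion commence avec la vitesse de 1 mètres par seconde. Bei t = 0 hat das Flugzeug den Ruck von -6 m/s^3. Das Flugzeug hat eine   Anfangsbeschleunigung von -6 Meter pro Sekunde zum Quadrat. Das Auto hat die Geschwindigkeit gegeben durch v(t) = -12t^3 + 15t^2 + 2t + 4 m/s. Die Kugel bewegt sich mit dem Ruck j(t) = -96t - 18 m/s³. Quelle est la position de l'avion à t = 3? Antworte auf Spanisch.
Necesitamos integrar nuestra ecuación del snap s(t) = 0 4 veces. La integral del snap, con j(0) = -6, da la sacudida: j(t) = -6. Tomando ∫j(t)dt y aplicando a(0) = -6, encontramos a(t) = -6·t - 6. La integral de la aceleración, con v(0) = 1, da la velocidad: v(t) = -3·t^2 - 6·t + 1. Integrando la velocidad y usando la condición inicial x(0) = -2, obtenemos x(t) = -t^3 - 3·t^2 + t - 2. Usando x(t) = -t^3 - 3·t^2 + t - 2 y sustituyendo t = 3, encontramos x = -53.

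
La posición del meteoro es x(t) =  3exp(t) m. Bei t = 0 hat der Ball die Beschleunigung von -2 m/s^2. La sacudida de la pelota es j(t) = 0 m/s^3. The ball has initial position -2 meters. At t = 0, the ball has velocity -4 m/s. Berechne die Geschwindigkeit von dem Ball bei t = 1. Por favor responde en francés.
Nous devons intégrer notre équation du jerk j(t) = 0 2 fois. La primitive du jerk est l'accélération. En utilisant a(0) = -2, nous obtenons a(t) = -2. La primitive de l'accélération est la vitesse. En utilisant v(0) = -4, nous obtenons v(t) = -2·t - 4. De l'équation de la vitesse v(t) = -2·t - 4, nous substituons t = 1 pour obtenir v = -6.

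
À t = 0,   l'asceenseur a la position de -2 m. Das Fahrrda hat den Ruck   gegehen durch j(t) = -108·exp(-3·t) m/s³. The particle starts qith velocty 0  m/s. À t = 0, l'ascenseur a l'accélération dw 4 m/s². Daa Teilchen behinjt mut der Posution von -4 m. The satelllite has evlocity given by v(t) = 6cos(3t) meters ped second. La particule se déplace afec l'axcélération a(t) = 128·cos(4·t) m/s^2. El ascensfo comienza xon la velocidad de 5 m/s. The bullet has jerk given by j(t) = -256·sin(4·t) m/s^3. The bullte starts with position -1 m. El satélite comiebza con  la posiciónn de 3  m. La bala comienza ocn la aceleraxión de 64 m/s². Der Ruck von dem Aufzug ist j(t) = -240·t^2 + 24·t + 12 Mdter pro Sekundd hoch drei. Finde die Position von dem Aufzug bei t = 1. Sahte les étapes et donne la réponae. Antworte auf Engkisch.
The answer is 4.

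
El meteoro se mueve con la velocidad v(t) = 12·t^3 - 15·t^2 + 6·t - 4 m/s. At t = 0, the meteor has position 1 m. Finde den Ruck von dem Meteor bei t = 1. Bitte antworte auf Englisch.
To solve this, we need to take 2 derivatives of our velocity equation v(t) = 12·t^3 - 15·t^2 + 6·t - 4. The derivative of velocity gives acceleration: a(t) = 36·t^2 - 30·t + 6. Differentiating acceleration, we get jerk: j(t) = 72·t - 30. We have jerk j(t) = 72·t - 30. Substituting t = 1: j(1) = 42.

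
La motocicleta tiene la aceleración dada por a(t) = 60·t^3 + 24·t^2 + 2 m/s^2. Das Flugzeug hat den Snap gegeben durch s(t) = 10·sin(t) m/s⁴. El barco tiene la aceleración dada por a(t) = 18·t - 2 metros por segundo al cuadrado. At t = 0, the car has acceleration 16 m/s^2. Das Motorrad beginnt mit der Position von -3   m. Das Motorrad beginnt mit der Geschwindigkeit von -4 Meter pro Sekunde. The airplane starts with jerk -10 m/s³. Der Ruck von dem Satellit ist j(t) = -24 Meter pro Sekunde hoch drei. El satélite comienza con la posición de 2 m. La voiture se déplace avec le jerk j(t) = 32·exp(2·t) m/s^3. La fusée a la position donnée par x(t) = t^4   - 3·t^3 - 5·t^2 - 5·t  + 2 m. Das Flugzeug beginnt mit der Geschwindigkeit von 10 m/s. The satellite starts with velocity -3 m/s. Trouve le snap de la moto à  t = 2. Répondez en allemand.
Ausgehend von der Beschleunigung a(t) = 60·t^3 + 24·t^2 + 2, nehmen wir 2 Ableitungen. Die Ableitung von der Beschleunigung ergibt den Ruck: j(t) = 180·t^2 + 48·t. Mit d/dt von j(t) finden wir s(t) = 360·t + 48. Aus der Gleichung für den Snap s(t) = 360·t + 48, setzen wir t = 2 ein und erhalten s = 768.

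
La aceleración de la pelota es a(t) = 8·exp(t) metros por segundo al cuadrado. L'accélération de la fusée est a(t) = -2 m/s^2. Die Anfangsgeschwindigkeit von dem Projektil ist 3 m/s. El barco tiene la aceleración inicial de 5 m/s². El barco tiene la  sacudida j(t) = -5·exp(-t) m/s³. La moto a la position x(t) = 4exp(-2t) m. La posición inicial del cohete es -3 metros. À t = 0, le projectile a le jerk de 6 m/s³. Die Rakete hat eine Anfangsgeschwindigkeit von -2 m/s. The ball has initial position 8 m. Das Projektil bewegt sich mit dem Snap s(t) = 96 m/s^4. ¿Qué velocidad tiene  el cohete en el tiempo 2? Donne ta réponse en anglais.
Starting from acceleration a(t) = -2, we take 1 antiderivative. The antiderivative of acceleration is velocity. Using v(0) = -2, we get v(t) = -2·t - 2. Using v(t) = -2·t - 2 and substituting t = 2, we find v = -6.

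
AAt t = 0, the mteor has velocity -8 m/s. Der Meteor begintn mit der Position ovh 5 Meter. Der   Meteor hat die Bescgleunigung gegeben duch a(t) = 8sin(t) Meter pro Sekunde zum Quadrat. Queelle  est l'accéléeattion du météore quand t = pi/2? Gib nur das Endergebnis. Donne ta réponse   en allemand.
a(pi/2) = 8.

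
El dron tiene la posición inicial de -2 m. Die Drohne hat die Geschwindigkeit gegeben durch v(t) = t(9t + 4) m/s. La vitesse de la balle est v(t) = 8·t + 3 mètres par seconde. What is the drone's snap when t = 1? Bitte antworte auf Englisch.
We must differentiate our velocity equation v(t) = t·(9·t + 4) 3 times. Taking d/dt of v(t), we find a(t) = 18·t + 4. Taking d/dt of a(t), we find j(t) = 18. The derivative of jerk gives snap: s(t) = 0. We have snap s(t) = 0. Substituting t = 1: s(1) = 0.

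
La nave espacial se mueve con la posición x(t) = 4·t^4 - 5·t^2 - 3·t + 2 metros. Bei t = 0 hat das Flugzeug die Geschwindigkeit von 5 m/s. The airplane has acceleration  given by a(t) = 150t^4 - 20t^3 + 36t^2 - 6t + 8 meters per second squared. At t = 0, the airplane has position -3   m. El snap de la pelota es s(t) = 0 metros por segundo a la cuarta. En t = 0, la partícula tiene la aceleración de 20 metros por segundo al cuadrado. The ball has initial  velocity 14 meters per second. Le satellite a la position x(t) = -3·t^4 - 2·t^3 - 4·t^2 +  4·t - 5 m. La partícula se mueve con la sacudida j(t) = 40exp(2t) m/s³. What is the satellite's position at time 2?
From the given position equation x(t) = -3·t^4 - 2·t^3 - 4·t^2 + 4·t - 5, we substitute t = 2 to get x = -77.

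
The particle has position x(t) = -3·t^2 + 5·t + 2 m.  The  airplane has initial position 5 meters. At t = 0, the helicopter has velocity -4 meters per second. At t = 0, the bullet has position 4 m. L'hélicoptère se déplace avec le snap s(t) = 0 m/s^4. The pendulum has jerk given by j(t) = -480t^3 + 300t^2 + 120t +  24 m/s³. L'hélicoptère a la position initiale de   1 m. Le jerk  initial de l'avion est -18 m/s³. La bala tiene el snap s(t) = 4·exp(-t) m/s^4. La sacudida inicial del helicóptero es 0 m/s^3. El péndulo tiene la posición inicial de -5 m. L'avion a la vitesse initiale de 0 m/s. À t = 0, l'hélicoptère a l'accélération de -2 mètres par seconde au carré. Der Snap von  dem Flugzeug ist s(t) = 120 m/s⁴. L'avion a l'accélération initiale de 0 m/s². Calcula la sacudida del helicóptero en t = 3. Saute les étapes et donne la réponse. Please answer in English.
At t = 3, j = 0.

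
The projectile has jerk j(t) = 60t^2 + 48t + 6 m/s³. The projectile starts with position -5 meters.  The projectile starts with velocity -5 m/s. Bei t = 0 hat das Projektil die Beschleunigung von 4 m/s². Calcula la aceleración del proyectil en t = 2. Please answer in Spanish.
Necesitamos integrar nuestra ecuación de la sacudida j(t) = 60·t^2 + 48·t + 6 1 vez. Integrando la sacudida y usando la condición inicial a(0) = 4, obtenemos a(t) = 20·t^3 + 24·t^2 + 6·t + 4. Usando a(t) = 20·t^3 + 24·t^2 + 6·t + 4 y sustituyendo t = 2, encontramos a = 272.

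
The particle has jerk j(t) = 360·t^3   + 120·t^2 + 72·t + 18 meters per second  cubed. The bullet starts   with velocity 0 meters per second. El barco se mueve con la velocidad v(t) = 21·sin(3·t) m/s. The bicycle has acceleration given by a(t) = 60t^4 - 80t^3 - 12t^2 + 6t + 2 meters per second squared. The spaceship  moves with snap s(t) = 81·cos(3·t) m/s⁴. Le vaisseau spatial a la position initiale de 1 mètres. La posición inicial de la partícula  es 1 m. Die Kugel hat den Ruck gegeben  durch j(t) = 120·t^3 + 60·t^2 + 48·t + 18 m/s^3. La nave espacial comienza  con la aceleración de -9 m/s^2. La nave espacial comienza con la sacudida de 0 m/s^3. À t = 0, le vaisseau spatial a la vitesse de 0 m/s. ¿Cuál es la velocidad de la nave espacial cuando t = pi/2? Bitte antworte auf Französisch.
Nous devons intégrer notre équation du snap s(t) = 81·cos(3·t) 3 fois. La primitive du snap est le jerk. En utilisant j(0) = 0, nous obtenons j(t) = 27·sin(3·t). En intégrant le jerk et en utilisant la condition initiale a(0) = -9, nous obtenons a(t) = -9·cos(3·t). En intégrant l'accélération et en utilisant la condition initiale v(0) = 0, nous obtenons v(t) = -3·sin(3·t). Nous avons la vitesse v(t) = -3·sin(3·t). En substituant t = pi/2: v(pi/2) = 3.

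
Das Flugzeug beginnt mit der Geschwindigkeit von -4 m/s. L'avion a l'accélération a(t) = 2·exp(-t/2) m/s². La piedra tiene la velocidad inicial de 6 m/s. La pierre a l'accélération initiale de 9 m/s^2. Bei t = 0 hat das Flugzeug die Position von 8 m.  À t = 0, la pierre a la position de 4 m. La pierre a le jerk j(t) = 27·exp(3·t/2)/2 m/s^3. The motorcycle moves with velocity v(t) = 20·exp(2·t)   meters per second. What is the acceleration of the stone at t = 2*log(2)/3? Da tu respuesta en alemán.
Wir müssen die Stammfunktion unserer Gleichung für den Ruck j(t) = 27·exp(3·t/2)/2 1-mal finden. Mit ∫j(t)dt und Anwendung von a(0) = 9, finden wir a(t) = 9·exp(3·t/2). Mit a(t) = 9·exp(3·t/2) und Einsetzen von t = 2*log(2)/3, finden wir a = 18.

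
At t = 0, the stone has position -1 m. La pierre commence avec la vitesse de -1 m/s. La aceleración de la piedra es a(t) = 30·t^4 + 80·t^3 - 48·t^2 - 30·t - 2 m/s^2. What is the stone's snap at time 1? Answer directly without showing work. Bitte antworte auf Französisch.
s(1) = 744.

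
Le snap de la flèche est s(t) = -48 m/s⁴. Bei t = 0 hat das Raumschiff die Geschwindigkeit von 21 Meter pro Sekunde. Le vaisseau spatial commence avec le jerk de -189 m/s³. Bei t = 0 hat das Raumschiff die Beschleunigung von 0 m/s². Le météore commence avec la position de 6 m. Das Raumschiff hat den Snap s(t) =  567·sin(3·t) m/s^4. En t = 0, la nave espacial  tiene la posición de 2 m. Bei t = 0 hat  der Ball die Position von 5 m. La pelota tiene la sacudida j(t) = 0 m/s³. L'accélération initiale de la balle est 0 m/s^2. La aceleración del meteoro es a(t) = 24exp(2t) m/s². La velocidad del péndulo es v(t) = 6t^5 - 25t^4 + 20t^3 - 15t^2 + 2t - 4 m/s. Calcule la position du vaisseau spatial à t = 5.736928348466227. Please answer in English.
Starting from snap s(t) = 567·sin(3·t), we take 4 integrals. Integrating snap and using the initial condition j(0) = -189, we get j(t) = -189·cos(3·t). Integrating jerk and using the initial condition a(0) = 0, we get a(t) = -63·sin(3·t). The antiderivative of acceleration is velocity. Using v(0) = 21, we get v(t) = 21·cos(3·t). The antiderivative of velocity, with x(0) = 2, gives position: x(t) = 7·sin(3·t) + 2. We have position x(t) = 7·sin(3·t) + 2. Substituting t = 5.736928348466227: x(5.736928348466227) = -4.98383433818930.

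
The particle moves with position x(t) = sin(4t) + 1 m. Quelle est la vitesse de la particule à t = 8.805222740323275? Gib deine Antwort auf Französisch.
Nous devons dériver notre équation de la position x(t) = sin(4·t) + 1 1 fois. En prenant d/dt de x(t), nous trouvons v(t) = 4·cos(4·t). Nous avons la vitesse v(t) = 4·cos(4·t). En substituant t = 8.805222740323275: v(8.805222740323275) = -3.15168181861677.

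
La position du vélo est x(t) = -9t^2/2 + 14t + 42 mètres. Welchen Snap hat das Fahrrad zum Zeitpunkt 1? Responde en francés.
Pour résoudre ceci, nous devons prendre 4 dérivées de notre équation de la position x(t) = -9·t^2/2 + 14·t + 42. En dérivant la position, nous obtenons la vitesse: v(t) = 14 - 9·t. En prenant d/dt de v(t), nous trouvons a(t) = -9. En dérivant l'accélération, nous obtenons le jerk: j(t) = 0. En prenant d/dt de j(t), nous trouvons s(t) = 0. En utilisant s(t) = 0 et en substituant t = 1, nous trouvons s = 0.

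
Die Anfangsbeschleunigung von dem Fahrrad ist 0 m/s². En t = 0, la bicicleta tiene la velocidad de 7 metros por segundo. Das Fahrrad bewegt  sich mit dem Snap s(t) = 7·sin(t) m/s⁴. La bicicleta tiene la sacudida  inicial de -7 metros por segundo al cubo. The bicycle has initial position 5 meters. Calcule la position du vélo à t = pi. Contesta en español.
Partiendo del snap s(t) = 7·sin(t), tomamos 4 antiderivadas. La integral del snap, con j(0) = -7, da la sacudida: j(t) = -7·cos(t). Integrando la sacudida y usando la condición inicial a(0) = 0, obtenemos a(t) = -7·sin(t). Integrando la aceleración y usando la condición inicial v(0) = 7, obtenemos v(t) = 7·cos(t). Integrando la velocidad y usando la condición inicial x(0) = 5, obtenemos x(t) = 7·sin(t) + 5. Usando x(t) = 7·sin(t) + 5 y sustituyendo t = pi, encontramos x = 5.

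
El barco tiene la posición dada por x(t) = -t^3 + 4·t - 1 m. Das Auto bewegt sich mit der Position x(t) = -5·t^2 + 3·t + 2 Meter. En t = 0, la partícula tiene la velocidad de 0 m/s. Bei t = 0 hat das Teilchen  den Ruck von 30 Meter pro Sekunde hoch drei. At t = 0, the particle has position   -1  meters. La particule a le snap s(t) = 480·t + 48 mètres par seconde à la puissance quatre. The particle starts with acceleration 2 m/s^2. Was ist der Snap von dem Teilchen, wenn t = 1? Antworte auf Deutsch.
Mit s(t) = 480·t + 48 und Einsetzen von t = 1, finden wir s = 528.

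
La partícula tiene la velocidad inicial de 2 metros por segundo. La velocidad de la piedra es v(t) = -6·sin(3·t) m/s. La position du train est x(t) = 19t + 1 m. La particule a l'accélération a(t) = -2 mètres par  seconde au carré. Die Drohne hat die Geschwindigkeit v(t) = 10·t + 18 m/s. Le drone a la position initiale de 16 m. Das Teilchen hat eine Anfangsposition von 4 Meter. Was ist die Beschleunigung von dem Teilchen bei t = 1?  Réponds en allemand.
Mit a(t) = -2 und Einsetzen von t = 1, finden wir a = -2.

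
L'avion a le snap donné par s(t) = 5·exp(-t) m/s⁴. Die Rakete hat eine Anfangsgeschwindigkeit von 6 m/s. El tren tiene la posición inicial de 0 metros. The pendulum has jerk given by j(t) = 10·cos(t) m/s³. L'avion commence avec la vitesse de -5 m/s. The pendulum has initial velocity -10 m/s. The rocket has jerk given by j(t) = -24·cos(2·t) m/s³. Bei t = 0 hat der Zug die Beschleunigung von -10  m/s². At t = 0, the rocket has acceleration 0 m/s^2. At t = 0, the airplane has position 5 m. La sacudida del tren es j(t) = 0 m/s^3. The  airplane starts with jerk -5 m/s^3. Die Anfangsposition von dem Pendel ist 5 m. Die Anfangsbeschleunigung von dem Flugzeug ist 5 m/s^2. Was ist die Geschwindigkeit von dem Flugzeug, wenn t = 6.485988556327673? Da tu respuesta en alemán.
Wir müssen unsere Gleichung für den Snap s(t) = 5·exp(-t) 3-mal integrieren. Die Stammfunktion von dem Snap, mit j(0) = -5, ergibt den Ruck: j(t) = -5·exp(-t). Durch Integration von dem Ruck und Verwendung der Anfangsbedingung a(0) = 5, erhalten wir a(t) = 5·exp(-t). Die Stammfunktion von der Beschleunigung ist die Geschwindigkeit. Mit v(0) = -5 erhalten wir v(t) = -5·exp(-t). Mit v(t) = -5·exp(-t) und Einsetzen von t = 6.485988556327673, finden wir v = -0.00762326408116848.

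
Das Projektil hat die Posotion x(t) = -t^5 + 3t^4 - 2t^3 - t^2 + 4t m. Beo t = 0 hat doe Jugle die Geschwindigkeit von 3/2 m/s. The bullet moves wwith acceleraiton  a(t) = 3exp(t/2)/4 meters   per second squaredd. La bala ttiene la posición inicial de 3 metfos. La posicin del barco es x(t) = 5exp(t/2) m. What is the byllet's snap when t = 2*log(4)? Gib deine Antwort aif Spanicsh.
Para resolver esto, necesitamos tomar 2 derivadas de nuestra ecuación de la aceleración a(t) = 3·exp(t/2)/4. Tomando d/dt de a(t), encontramos j(t) = 3·exp(t/2)/8. Tomando d/dt de j(t), encontramos s(t) = 3·exp(t/2)/16. Tenemos el snap s(t) = 3·exp(t/2)/16. Sustituyendo t = 2*log(4): s(2*log(4)) = 3/4.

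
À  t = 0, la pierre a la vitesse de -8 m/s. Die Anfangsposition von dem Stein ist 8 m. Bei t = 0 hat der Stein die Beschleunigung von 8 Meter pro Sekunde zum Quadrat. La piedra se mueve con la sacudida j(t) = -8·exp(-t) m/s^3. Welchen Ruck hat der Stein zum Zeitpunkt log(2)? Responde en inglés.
From the given jerk equation j(t) = -8·exp(-t), we substitute t = log(2) to get j = -4.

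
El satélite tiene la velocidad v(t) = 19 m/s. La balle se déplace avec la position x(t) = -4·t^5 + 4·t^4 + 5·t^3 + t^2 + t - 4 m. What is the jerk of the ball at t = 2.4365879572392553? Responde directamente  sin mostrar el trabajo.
At t = 2.4365879572392553, j = -1160.95816571224.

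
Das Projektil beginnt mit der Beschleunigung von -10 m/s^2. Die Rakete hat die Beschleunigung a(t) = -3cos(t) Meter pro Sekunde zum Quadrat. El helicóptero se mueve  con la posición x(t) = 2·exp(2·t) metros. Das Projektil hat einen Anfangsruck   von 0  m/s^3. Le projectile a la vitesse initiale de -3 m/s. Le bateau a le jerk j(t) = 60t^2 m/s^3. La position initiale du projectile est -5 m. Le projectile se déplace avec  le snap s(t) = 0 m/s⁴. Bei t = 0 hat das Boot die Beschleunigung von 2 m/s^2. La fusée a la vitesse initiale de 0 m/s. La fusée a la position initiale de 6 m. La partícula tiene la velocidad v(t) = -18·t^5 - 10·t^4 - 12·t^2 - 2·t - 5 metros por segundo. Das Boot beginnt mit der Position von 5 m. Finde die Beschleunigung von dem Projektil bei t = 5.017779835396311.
Wir müssen unsere Gleichung für den Snap s(t) = 0 2-mal integrieren. Das Integral von dem Snap, mit j(0) = 0, ergibt den Ruck: j(t) = 0. Die Stammfunktion von dem Ruck ist die Beschleunigung. Mit a(0) = -10 erhalten wir a(t) = -10. Aus der Gleichung für die Beschleunigung a(t) = -10, setzen wir t = 5.017779835396311 ein und erhalten a = -10.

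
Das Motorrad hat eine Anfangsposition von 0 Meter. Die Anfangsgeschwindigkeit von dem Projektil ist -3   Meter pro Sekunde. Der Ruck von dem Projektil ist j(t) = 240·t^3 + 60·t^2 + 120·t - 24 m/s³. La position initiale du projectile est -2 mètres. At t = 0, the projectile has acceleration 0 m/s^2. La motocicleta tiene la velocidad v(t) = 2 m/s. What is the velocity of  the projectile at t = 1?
We need to integrate our jerk equation j(t) = 240·t^3 + 60·t^2 + 120·t - 24 2 times. Finding the antiderivative of j(t) and using a(0) = 0: a(t) = 4·t·(15·t^3 + 5·t^2 + 15·t - 6). The integral of acceleration, with v(0) = -3, gives velocity: v(t) = 12·t^5 + 5·t^4 + 20·t^3 - 12·t^2 - 3. We have velocity v(t) = 12·t^5 + 5·t^4 + 20·t^3 - 12·t^2 - 3. Substituting t = 1: v(1) = 22.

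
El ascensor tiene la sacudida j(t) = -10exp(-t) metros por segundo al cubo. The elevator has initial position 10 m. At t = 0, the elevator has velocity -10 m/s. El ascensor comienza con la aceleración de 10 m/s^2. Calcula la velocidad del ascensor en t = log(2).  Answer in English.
We need to integrate our jerk equation j(t) = -10·exp(-t) 2 times. Integrating jerk and using the initial condition a(0) = 10, we get a(t) = 10·exp(-t). The integral of acceleration is velocity. Using v(0) = -10, we get v(t) = -10·exp(-t). We have velocity v(t) = -10·exp(-t). Substituting t = log(2): v(log(2)) = -5.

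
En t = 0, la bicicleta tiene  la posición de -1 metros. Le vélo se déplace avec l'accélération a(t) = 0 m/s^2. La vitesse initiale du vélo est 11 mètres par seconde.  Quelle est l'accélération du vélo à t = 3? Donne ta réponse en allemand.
Aus der Gleichung für die Beschleunigung a(t) = 0, setzen wir t = 3 ein und erhalten a = 0.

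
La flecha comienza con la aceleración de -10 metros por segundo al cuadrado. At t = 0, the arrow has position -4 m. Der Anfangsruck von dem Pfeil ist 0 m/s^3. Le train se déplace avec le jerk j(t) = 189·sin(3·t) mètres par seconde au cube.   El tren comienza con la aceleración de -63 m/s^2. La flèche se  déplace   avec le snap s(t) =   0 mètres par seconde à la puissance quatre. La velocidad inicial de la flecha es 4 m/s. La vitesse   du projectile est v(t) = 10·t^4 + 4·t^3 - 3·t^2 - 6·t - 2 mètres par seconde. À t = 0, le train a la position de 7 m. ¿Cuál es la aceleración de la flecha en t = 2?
Debemos encontrar la integral de nuestra ecuación del snap s(t) = 0 2 veces. La integral del snap, con j(0) = 0, da la sacudida: j(t) = 0. La antiderivada de la sacudida es la aceleración. Usando a(0) = -10, obtenemos a(t) = -10. De la ecuación de la aceleración a(t) = -10, sustituimos t = 2 para obtener a = -10.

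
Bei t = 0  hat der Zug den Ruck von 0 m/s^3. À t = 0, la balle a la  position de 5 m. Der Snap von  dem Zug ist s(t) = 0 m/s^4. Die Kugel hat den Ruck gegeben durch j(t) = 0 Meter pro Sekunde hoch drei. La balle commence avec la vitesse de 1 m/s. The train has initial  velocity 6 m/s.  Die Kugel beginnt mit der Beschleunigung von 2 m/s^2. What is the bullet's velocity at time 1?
Starting from jerk j(t) = 0, we take 2 antiderivatives. The antiderivative of jerk, with a(0) = 2, gives acceleration: a(t) = 2. Finding the integral of a(t) and using v(0) = 1: v(t) = 2·t + 1. We have velocity v(t) = 2·t + 1. Substituting t = 1: v(1) = 3.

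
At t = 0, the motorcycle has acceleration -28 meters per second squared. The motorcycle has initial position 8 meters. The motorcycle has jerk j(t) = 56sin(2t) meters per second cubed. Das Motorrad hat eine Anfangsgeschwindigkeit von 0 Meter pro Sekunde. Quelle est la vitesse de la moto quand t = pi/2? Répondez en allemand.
Wir müssen die Stammfunktion unserer Gleichung für den Ruck j(t) = 56·sin(2·t) 2-mal finden. Durch Integration von dem Ruck und Verwendung der Anfangsbedingung a(0) = -28, erhalten wir a(t) = -28·cos(2·t). Durch Integration von der Beschleunigung und Verwendung der Anfangsbedingung v(0) = 0, erhalten wir v(t) = -14·sin(2·t). Aus der Gleichung für die Geschwindigkeit v(t) = -14·sin(2·t), setzen wir t = pi/2 ein und erhalten v = 0.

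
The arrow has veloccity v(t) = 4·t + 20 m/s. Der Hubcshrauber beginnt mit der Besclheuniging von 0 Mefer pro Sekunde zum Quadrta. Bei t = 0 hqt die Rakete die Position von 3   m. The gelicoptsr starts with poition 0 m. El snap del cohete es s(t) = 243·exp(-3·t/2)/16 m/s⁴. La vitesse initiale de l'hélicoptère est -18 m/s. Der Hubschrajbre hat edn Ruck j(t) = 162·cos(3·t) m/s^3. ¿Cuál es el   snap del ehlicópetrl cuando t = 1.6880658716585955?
Partiendo de la sacudida j(t) = 162·cos(3·t), tomamos 1 derivada. Tomando d/dt de j(t), encontramos s(t) = -486·sin(3·t). Usando s(t) = -486·sin(3·t) y sustituyendo t = 1.6880658716585955, encontramos s = 456.232985966635.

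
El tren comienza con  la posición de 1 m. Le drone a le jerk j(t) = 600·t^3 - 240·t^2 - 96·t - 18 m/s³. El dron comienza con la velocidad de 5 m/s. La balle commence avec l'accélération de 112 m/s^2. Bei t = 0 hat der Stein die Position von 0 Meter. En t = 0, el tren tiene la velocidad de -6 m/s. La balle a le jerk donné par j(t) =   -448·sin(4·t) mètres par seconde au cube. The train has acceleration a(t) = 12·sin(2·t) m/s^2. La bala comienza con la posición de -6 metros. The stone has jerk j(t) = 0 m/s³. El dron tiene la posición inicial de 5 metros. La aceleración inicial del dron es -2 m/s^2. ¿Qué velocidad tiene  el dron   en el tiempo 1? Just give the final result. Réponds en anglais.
At t = 1, v = -12.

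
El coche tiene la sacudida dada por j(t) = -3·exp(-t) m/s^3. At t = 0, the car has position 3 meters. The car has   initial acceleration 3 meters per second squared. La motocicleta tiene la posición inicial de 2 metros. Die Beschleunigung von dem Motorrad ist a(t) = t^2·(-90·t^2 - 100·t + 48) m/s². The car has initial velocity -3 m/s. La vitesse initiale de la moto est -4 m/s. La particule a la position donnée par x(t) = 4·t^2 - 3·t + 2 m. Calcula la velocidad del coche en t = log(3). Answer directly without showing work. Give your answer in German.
v(log(3)) = -1.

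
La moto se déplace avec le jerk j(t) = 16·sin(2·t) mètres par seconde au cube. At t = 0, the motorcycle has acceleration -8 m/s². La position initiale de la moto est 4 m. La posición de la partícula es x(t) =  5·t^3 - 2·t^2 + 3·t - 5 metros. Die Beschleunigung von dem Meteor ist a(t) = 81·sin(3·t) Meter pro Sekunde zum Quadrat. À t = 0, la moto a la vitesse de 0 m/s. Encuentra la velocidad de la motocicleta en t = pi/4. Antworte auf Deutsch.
Wir müssen das Integral unserer Gleichung für den Ruck j(t) = 16·sin(2·t) 2-mal finden. Mit ∫j(t)dt und Anwendung von a(0) = -8, finden wir a(t) = -8·cos(2·t). Die Stammfunktion von der Beschleunigung ist die Geschwindigkeit. Mit v(0) = 0 erhalten wir v(t) = -4·sin(2·t). Mit v(t) = -4·sin(2·t) und Einsetzen von t = pi/4, finden wir v = -4.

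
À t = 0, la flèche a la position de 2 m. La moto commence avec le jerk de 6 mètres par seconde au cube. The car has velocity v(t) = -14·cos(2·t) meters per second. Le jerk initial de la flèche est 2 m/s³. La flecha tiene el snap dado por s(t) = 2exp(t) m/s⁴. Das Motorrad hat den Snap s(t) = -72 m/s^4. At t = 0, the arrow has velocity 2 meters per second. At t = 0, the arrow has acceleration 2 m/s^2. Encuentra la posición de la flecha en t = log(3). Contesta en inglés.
To find the answer, we compute 4 antiderivatives of s(t) = 2·exp(t). Taking ∫s(t)dt and applying j(0) = 2, we find j(t) = 2·exp(t). Taking ∫j(t)dt and applying a(0) = 2, we find a(t) = 2·exp(t). The antiderivative of acceleration, with v(0) = 2, gives velocity: v(t) = 2·exp(t). Finding the antiderivative of v(t) and using x(0) = 2: x(t) = 2·exp(t). Using x(t) = 2·exp(t) and substituting t = log(3), we find x = 6.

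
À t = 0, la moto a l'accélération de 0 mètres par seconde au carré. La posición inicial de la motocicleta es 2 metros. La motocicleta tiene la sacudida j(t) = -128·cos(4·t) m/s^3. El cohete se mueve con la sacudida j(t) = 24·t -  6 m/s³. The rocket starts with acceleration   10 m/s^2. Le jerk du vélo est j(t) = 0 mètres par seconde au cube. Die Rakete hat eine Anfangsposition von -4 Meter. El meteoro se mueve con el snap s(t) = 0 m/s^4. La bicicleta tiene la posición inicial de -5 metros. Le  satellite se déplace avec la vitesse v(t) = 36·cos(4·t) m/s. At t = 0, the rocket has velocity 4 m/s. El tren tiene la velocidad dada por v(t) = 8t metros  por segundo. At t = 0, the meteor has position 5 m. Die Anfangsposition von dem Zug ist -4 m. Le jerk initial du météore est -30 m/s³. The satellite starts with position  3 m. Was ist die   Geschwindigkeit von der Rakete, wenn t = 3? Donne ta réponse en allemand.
Wir müssen unsere Gleichung für den Ruck j(t) = 24·t - 6 2-mal integrieren. Mit ∫j(t)dt und Anwendung von a(0) = 10, finden wir a(t) = 12·t^2 - 6·t + 10. Mit ∫a(t)dt und Anwendung von v(0) = 4, finden wir v(t) = 4·t^3 - 3·t^2 + 10·t + 4. Aus der Gleichung für die Geschwindigkeit v(t) = 4·t^3 - 3·t^2 + 10·t + 4, setzen wir t = 3 ein und erhalten v = 115.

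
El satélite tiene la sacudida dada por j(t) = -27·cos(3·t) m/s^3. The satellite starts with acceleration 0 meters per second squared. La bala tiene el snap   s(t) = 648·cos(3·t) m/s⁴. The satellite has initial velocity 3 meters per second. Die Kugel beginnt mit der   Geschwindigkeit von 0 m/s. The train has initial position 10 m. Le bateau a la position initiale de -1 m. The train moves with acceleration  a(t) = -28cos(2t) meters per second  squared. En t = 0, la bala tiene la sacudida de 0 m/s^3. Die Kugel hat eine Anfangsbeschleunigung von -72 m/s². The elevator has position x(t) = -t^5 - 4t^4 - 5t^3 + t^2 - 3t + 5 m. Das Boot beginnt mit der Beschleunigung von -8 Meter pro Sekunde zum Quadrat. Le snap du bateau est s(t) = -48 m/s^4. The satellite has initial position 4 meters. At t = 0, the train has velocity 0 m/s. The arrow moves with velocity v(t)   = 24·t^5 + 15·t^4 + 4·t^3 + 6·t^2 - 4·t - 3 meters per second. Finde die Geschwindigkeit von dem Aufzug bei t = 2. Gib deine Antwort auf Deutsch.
Um dies zu lösen, müssen wir 1 Ableitung unserer Gleichung für die Position x(t) = -t^5 - 4·t^4 - 5·t^3 + t^2 - 3·t + 5 nehmen. Mit d/dt von x(t) finden wir v(t) = -5·t^4 - 16·t^3 - 15·t^2 + 2·t - 3. Mit v(t) = -5·t^4 - 16·t^3 - 15·t^2 + 2·t - 3 und Einsetzen von t = 2, finden wir v = -267.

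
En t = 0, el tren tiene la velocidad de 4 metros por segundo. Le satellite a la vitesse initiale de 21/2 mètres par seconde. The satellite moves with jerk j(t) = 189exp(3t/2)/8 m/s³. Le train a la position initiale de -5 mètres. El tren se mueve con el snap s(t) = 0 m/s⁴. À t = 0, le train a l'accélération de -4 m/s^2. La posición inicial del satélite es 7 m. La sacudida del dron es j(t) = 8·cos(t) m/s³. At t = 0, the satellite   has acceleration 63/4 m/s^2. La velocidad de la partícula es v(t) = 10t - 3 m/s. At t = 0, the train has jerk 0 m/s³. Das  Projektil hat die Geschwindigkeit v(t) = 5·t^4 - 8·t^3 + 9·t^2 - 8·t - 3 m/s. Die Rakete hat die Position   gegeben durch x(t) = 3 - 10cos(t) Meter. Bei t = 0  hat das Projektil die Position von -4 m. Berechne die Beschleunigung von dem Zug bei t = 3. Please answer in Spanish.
Debemos encontrar la integral de nuestra ecuación del snap s(t) = 0 2 veces. Integrando el snap y usando la condición inicial j(0) = 0, obtenemos j(t) = 0. La antiderivada de la sacudida, con a(0) = -4, da la aceleración: a(t) = -4. Usando a(t) = -4 y sustituyendo t = 3, encontramos a = -4.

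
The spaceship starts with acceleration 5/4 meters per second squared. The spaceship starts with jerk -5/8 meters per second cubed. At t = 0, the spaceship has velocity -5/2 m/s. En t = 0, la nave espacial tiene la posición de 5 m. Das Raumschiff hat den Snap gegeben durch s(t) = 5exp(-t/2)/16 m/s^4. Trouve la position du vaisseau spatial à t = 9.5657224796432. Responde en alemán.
Ausgehend von dem Snap s(t) = 5·exp(-t/2)/16, nehmen wir 4 Stammfunktionen. Die Stammfunktion von dem Snap ist der Ruck. Mit j(0) = -5/8 erhalten wir j(t) = -5·exp(-t/2)/8. Das Integral von dem Ruck ist die Beschleunigung. Mit a(0) = 5/4 erhalten wir a(t) = 5·exp(-t/2)/4. Die Stammfunktion von der Beschleunigung ist die Geschwindigkeit. Mit v(0) = -5/2 erhalten wir v(t) = -5·exp(-t/2)/2. Mit ∫v(t)dt und Anwendung von x(0) = 5, finden wir x(t) = 5·exp(-t/2). Aus der Gleichung für die Position x(t) = 5·exp(-t/2), setzen wir t = 9.5657224796432 ein und erhalten x = 0.0418600516794161.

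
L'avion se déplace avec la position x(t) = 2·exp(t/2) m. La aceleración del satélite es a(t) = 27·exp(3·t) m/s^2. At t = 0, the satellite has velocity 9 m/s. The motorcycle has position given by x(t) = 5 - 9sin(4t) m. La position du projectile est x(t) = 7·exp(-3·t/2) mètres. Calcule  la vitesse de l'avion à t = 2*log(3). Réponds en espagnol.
Partiendo de la posición x(t) = 2·exp(t/2), tomamos 1 derivada. Derivando la posición, obtenemos la velocidad: v(t) = exp(t/2). Tenemos la velocidad v(t) = exp(t/2). Sustituyendo t = 2*log(3): v(2*log(3)) = 3.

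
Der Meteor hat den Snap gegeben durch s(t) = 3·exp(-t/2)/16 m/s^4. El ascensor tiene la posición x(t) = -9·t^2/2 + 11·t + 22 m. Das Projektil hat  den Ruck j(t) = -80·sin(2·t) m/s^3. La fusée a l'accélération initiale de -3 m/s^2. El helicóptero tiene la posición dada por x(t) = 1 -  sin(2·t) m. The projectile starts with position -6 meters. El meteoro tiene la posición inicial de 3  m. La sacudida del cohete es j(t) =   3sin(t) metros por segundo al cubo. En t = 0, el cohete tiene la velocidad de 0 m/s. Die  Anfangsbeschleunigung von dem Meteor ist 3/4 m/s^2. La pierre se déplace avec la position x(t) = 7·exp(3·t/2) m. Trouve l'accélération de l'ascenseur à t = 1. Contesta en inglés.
To solve this, we need to take 2 derivatives of our position equation x(t) = -9·t^2/2 + 11·t + 22. The derivative of position gives velocity: v(t) = 11 - 9·t. Differentiating velocity, we get acceleration: a(t) = -9. We have acceleration a(t) = -9. Substituting t = 1: a(1) = -9.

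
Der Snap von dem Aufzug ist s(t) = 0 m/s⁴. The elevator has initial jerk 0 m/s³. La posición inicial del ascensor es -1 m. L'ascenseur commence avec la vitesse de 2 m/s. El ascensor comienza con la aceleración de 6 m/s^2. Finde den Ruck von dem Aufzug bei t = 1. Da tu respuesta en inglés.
We need to integrate our snap equation s(t) = 0 1 time. Taking ∫s(t)dt and applying j(0) = 0, we find j(t) = 0. We have jerk j(t) = 0. Substituting t = 1: j(1) = 0.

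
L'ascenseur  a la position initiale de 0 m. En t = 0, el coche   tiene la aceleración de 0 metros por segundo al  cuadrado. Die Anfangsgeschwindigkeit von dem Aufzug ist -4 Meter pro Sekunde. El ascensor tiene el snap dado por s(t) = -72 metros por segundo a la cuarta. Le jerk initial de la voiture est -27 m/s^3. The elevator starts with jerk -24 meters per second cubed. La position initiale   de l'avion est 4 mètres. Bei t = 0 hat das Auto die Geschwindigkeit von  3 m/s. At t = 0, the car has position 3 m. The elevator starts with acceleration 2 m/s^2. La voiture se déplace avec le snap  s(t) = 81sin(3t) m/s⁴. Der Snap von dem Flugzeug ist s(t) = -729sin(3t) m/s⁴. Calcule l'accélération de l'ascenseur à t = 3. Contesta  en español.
Para resolver esto, necesitamos tomar 2 antiderivadas de nuestra ecuación del snap s(t) = -72. Tomando ∫s(t)dt y aplicando j(0) = -24, encontramos j(t) = -72·t - 24. La antiderivada de la sacudida es la aceleración. Usando a(0) = 2, obtenemos a(t) = -36·t^2 - 24·t + 2. De la ecuación de la aceleración a(t) = -36·t^2 - 24·t + 2, sustituimos t = 3 para obtener a = -394.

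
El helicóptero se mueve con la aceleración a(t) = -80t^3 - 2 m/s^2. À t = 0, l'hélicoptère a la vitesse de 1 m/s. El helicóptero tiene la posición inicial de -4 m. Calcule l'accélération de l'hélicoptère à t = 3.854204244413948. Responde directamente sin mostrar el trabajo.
La réponse est -4582.30251734330.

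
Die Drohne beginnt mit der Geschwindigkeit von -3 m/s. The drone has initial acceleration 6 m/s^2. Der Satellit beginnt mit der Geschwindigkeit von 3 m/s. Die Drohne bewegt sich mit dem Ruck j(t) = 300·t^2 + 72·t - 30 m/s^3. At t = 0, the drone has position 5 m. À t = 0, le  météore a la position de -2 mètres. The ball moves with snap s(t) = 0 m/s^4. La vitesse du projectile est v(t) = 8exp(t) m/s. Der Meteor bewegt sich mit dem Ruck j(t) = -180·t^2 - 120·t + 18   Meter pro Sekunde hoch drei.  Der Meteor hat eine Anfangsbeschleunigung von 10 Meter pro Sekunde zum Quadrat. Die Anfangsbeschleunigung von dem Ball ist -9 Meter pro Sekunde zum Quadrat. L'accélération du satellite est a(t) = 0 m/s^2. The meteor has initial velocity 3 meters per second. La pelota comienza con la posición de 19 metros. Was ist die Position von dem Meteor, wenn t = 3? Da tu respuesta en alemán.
Ausgehend von dem Ruck j(t) = -180·t^2 - 120·t + 18, nehmen wir 3 Integrale. Das Integral von dem Ruck, mit a(0) = 10, ergibt die Beschleunigung: a(t) = -60·t^3 - 60·t^2 + 18·t + 10. Mit ∫a(t)dt und Anwendung von v(0) = 3, finden wir v(t) = -15·t^4 - 20·t^3 + 9·t^2 + 10·t + 3. Durch Integration von der Geschwindigkeit und Verwendung der Anfangsbedingung x(0) = -2, erhalten wir x(t) = -3·t^5 - 5·t^4 + 3·t^3 + 5·t^2 + 3·t - 2. Aus der Gleichung für die Position x(t) = -3·t^5 - 5·t^4 + 3·t^3 + 5·t^2 + 3·t - 2, setzen wir t = 3 ein und erhalten x = -1001.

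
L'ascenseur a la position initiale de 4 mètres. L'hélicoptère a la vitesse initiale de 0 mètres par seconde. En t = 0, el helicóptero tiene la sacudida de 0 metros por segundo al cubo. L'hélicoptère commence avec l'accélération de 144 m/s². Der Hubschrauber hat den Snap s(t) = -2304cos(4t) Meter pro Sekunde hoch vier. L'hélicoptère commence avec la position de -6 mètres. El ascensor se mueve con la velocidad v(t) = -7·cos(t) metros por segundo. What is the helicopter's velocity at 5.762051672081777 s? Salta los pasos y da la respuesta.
v(5.762051672081777) = -31.3528861119753.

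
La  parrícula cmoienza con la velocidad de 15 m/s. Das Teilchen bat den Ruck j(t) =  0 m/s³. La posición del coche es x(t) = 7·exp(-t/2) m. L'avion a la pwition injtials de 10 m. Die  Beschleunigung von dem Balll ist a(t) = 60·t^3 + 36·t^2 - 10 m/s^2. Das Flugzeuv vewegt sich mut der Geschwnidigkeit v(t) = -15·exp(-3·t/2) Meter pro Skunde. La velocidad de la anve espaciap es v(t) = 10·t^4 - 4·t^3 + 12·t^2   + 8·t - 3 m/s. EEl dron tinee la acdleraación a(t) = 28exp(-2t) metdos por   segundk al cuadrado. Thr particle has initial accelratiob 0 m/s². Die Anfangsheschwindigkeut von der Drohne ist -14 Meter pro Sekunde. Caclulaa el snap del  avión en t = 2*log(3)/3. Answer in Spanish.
Debemos derivar nuestra ecuación de la velocidad v(t) = -15·exp(-3·t/2) 3 veces. Tomando d/dt de v(t), encontramos a(t) = 45·exp(-3·t/2)/2. Tomando d/dt de a(t), encontramos j(t) = -135·exp(-3·t/2)/4. Derivando la sacudida, obtenemos el snap: s(t) = 405·exp(-3·t/2)/8. Tenemos el snap s(t) = 405·exp(-3·t/2)/8. Sustituyendo t = 2*log(3)/3: s(2*log(3)/3) = 135/8.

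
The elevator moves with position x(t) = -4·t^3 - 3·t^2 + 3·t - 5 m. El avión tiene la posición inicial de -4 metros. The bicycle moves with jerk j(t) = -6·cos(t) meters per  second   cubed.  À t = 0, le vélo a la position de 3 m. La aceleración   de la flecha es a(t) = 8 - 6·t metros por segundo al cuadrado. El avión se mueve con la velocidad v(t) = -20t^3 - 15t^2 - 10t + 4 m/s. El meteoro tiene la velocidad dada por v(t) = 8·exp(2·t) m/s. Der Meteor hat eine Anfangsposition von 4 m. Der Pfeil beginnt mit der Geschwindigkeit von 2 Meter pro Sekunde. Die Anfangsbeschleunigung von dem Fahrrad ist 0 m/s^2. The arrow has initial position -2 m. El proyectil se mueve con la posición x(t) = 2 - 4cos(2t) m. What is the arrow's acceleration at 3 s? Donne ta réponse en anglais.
We have acceleration a(t) = 8 - 6·t. Substituting t = 3: a(3) = -10.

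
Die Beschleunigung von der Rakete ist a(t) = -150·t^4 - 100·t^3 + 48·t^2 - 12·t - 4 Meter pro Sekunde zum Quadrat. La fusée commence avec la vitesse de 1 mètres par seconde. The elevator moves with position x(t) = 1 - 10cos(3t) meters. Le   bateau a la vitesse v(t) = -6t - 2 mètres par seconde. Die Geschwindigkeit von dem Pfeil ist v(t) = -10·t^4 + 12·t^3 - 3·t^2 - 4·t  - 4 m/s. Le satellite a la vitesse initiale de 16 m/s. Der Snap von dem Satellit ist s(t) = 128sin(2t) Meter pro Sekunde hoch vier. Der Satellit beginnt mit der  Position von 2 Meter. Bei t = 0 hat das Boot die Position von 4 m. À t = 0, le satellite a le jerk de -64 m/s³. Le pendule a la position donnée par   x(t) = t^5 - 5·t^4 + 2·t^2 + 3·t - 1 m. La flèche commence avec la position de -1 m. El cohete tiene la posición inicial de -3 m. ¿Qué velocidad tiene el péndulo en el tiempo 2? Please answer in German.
Um dies zu lösen, müssen wir 1 Ableitung unserer Gleichung für die Position x(t) = t^5 - 5·t^4 + 2·t^2 + 3·t - 1 nehmen. Durch Ableiten von der Position erhalten wir die Geschwindigkeit: v(t) = 5·t^4 - 20·t^3 + 4·t + 3. Wir haben die Geschwindigkeit v(t) = 5·t^4 - 20·t^3 + 4·t + 3. Durch Einsetzen von t = 2: v(2) = -69.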